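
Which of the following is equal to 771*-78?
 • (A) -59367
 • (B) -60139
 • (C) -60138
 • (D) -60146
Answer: C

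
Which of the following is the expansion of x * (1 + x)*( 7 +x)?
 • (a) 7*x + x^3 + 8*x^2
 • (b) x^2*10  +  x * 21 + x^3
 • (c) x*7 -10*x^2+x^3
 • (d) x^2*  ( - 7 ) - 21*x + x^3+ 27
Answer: a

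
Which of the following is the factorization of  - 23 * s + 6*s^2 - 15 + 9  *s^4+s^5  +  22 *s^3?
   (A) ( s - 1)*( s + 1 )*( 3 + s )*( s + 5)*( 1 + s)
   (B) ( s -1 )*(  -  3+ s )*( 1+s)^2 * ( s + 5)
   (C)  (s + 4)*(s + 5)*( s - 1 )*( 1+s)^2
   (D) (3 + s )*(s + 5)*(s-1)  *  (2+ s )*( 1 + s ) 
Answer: A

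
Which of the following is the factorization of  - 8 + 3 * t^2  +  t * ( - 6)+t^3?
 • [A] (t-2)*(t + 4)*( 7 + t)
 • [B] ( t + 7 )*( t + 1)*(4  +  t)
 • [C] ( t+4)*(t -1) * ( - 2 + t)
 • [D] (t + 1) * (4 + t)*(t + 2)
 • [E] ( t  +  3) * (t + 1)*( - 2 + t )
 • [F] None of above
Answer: F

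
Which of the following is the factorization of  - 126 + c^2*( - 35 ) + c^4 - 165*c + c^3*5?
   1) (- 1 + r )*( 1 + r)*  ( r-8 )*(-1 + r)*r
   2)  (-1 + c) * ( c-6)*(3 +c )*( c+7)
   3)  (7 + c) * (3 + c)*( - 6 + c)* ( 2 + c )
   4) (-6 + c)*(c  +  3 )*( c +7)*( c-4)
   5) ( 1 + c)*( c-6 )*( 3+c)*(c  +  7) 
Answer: 5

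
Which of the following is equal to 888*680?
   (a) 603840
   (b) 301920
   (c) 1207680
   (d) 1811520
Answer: a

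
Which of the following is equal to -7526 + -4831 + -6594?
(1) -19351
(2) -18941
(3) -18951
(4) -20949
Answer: 3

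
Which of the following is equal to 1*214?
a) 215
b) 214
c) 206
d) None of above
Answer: b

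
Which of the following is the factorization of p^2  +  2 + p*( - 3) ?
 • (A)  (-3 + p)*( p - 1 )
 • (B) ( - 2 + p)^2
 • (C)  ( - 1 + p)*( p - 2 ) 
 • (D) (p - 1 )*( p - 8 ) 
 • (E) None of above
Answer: C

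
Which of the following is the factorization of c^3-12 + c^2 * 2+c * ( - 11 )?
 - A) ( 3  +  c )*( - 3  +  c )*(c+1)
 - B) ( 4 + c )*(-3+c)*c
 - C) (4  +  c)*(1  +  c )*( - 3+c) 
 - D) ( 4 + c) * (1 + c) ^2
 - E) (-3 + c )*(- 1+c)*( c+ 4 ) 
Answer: C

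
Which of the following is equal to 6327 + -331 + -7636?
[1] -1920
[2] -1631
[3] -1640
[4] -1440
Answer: 3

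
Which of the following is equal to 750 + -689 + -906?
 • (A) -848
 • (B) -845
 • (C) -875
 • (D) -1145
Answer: B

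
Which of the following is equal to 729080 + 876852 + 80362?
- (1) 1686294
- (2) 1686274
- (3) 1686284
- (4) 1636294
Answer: 1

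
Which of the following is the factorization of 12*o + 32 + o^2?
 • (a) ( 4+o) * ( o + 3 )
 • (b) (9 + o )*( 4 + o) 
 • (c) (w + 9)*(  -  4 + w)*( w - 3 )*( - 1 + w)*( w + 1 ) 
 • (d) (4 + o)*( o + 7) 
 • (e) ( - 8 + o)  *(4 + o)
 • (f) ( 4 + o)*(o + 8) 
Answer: f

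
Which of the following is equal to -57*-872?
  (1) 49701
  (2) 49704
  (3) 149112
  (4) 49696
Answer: 2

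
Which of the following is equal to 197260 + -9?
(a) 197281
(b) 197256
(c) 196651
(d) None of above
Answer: d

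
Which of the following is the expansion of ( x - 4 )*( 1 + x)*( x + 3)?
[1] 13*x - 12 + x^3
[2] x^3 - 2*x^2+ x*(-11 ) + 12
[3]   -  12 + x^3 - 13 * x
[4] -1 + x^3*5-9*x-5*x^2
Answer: 3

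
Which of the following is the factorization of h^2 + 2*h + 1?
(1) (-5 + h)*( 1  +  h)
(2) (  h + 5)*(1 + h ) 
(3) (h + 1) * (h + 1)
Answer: 3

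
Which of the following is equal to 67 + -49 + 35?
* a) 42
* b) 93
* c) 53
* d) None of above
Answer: c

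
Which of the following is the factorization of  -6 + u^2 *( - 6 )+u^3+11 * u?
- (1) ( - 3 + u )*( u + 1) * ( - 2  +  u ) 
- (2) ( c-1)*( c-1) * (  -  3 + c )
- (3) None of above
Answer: 3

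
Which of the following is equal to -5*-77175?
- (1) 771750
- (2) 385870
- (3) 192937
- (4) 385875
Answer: 4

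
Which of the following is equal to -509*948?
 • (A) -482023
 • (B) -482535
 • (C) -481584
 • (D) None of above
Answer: D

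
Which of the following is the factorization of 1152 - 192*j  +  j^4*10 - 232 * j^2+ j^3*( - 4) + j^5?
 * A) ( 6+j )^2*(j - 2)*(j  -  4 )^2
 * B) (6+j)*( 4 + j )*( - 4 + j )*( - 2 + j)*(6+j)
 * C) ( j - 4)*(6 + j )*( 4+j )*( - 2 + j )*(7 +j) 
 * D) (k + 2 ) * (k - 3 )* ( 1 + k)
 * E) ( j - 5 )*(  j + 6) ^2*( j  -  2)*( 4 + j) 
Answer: B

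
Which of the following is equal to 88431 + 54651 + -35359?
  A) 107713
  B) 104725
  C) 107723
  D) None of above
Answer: C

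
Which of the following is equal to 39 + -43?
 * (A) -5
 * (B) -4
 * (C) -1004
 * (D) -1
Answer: B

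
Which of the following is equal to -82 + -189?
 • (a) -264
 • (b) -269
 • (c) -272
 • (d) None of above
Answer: d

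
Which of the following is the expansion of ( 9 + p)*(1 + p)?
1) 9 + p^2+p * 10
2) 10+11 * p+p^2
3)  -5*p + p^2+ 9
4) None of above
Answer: 1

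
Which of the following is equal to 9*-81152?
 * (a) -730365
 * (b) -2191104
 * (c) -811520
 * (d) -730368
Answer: d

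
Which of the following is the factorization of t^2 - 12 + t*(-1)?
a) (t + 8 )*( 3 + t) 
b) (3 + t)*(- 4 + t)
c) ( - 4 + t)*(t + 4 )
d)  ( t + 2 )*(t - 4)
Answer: b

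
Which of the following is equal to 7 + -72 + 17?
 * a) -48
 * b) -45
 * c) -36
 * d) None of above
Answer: a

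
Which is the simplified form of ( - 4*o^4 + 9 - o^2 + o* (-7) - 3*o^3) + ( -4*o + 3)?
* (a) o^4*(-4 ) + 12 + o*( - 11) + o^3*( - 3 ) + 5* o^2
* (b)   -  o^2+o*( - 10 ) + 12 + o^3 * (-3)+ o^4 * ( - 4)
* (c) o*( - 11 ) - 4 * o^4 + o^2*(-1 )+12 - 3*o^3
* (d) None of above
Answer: c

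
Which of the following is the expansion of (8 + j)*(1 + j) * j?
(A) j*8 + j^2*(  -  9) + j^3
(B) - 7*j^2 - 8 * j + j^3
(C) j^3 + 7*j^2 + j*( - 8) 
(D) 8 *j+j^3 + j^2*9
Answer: D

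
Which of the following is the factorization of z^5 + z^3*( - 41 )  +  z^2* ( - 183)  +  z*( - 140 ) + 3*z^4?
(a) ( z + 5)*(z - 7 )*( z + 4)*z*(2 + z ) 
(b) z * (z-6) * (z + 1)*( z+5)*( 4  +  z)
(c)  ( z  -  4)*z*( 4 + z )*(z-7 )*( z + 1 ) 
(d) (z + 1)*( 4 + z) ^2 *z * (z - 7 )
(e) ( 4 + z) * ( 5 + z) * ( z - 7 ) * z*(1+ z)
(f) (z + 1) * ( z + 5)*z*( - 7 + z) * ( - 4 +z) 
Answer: e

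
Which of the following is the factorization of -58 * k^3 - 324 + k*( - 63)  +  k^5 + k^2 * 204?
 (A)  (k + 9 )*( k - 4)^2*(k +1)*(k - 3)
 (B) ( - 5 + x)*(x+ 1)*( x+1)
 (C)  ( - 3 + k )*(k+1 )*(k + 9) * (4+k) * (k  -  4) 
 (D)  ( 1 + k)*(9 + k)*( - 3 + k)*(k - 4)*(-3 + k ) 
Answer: D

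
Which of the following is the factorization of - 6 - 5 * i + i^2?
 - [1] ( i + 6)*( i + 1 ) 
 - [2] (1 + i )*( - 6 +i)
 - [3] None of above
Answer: 2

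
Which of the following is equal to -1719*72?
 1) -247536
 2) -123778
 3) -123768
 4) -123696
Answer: 3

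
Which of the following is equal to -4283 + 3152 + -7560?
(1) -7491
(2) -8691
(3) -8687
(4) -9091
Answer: 2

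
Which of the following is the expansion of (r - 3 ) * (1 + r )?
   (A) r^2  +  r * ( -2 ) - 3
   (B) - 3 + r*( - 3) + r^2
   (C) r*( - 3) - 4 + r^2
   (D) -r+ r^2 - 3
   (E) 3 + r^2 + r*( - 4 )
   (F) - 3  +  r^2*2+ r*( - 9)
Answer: A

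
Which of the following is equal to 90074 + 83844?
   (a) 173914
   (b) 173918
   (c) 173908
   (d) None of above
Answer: b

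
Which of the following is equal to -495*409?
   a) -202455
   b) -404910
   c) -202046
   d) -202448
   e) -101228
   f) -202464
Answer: a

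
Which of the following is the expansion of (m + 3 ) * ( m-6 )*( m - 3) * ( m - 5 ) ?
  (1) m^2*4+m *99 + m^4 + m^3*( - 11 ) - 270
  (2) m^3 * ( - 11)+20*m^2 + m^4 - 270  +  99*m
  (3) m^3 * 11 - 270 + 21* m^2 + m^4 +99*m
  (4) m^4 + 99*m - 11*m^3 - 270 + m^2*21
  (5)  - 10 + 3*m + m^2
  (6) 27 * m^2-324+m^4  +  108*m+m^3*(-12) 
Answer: 4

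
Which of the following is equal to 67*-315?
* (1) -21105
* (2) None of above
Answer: 1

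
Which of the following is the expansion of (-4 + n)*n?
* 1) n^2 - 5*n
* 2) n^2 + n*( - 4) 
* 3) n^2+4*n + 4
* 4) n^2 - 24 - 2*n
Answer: 2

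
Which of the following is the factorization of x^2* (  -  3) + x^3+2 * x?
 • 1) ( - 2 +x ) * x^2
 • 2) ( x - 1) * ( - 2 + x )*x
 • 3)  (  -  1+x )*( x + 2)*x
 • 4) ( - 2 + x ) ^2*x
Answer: 2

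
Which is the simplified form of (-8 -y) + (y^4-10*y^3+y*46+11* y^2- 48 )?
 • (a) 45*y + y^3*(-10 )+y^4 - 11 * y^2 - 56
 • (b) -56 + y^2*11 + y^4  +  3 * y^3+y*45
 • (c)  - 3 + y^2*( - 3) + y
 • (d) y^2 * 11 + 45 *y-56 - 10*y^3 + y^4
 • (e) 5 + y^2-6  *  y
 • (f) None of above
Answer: d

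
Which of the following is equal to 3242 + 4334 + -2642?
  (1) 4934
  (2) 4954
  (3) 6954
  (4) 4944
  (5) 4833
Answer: 1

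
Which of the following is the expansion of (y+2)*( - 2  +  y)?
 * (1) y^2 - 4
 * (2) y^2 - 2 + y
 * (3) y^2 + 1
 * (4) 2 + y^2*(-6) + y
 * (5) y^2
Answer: 1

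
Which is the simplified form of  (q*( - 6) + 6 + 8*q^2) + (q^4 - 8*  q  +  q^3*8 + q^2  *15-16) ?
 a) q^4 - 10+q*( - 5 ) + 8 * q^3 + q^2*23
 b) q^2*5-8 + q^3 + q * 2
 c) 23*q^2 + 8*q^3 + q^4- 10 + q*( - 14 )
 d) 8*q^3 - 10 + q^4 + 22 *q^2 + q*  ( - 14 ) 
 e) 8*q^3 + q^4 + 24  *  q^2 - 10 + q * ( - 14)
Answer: c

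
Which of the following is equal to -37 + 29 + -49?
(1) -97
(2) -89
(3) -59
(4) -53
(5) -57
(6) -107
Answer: 5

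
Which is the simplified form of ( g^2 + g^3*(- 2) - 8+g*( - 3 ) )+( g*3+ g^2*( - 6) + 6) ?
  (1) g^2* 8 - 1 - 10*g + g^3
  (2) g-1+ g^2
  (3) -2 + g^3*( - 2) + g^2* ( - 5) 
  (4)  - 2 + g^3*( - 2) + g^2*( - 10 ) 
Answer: 3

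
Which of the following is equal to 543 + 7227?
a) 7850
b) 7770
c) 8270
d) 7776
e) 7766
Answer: b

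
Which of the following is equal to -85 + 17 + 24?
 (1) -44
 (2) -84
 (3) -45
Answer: 1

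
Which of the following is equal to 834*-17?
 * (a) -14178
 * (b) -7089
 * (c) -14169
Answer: a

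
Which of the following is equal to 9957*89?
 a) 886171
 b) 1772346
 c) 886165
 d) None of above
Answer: d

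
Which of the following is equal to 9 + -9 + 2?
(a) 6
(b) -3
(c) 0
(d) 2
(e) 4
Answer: d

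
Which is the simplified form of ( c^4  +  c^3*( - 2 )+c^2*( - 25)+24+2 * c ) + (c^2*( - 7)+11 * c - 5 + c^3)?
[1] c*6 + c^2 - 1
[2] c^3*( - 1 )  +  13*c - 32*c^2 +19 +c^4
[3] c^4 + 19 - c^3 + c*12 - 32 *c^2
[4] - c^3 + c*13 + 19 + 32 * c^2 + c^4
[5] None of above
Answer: 2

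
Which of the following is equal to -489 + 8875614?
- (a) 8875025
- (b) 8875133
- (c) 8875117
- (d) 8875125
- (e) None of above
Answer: d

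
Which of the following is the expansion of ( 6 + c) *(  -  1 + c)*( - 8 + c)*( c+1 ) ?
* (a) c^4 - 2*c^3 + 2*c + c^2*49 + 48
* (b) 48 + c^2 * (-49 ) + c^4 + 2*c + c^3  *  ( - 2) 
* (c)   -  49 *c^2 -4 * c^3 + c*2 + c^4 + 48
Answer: b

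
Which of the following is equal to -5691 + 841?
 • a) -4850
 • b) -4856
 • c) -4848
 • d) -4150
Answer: a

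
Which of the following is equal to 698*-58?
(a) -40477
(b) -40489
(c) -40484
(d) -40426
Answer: c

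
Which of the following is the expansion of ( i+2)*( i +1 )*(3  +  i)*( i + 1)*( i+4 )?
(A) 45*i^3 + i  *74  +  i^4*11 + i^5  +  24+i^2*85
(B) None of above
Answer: A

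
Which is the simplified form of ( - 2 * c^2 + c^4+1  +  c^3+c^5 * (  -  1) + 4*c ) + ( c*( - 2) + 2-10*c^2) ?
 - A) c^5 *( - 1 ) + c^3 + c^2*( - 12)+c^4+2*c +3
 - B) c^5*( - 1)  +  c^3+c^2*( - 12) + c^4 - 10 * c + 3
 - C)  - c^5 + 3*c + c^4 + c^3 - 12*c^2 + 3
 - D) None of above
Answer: A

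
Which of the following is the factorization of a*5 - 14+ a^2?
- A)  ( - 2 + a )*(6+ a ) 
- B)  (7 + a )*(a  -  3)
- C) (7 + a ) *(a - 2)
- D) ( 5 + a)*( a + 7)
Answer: C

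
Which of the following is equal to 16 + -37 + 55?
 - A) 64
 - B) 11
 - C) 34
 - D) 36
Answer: C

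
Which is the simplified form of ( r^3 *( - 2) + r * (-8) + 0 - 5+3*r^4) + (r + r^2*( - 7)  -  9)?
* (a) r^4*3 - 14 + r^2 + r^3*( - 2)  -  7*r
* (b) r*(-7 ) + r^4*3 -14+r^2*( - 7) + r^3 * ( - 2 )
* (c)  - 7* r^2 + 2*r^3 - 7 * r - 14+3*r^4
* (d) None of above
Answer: b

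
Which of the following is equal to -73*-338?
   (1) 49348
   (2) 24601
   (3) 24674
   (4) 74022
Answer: 3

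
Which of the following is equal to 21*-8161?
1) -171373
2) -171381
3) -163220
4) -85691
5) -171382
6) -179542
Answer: 2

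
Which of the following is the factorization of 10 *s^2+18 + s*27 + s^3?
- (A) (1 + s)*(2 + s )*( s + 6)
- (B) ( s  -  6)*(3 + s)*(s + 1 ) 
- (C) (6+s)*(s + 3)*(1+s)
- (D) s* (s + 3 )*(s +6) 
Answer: C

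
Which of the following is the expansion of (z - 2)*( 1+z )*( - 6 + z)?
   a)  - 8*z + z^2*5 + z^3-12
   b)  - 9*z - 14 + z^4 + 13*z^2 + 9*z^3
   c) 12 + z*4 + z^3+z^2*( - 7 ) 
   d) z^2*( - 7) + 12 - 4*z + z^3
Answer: c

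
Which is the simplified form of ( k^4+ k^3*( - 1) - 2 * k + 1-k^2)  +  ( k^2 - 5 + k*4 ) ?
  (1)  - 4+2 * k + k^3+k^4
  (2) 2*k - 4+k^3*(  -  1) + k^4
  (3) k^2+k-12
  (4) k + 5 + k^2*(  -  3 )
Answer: 2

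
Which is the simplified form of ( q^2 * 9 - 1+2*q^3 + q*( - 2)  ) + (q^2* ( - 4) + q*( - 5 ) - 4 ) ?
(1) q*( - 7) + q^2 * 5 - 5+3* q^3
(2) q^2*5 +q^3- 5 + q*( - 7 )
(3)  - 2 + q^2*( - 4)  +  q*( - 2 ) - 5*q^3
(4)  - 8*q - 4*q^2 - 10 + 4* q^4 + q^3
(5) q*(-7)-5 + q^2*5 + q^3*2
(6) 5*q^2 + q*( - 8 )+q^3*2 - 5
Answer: 5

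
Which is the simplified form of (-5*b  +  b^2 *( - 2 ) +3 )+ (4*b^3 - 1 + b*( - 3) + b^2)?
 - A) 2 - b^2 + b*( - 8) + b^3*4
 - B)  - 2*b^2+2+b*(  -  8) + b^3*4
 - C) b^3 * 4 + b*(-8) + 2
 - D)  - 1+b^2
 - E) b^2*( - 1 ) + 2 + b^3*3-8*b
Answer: A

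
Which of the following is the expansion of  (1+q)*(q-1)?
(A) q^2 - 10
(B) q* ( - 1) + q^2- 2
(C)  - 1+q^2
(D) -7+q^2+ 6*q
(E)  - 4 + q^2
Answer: C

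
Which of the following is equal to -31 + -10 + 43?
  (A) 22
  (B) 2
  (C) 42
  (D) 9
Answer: B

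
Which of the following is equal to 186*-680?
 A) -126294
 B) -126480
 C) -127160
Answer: B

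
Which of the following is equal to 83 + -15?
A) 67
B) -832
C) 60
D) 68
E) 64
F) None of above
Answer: D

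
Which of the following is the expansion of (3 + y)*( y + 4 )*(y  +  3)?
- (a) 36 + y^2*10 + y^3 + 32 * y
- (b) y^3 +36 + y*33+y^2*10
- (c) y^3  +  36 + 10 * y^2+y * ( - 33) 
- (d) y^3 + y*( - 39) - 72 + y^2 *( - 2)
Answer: b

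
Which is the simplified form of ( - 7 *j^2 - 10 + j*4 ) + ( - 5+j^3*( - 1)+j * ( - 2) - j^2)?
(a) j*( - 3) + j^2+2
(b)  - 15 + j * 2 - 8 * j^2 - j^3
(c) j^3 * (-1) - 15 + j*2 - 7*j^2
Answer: b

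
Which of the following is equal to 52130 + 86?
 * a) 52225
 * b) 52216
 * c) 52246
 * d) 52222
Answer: b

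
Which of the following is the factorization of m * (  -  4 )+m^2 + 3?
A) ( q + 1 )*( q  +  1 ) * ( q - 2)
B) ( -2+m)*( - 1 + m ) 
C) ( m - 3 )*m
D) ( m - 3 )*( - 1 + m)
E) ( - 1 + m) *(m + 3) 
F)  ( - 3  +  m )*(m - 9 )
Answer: D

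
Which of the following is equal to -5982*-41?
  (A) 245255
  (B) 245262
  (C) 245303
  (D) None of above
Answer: B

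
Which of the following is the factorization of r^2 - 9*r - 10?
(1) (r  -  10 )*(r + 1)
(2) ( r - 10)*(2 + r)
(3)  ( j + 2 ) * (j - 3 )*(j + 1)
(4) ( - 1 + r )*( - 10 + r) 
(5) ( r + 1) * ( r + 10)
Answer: 1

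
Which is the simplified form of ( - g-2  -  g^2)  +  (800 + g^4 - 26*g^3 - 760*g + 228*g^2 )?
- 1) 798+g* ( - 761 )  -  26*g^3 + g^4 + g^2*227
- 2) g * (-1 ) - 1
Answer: 1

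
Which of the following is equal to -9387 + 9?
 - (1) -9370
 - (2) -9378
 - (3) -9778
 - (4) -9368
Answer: 2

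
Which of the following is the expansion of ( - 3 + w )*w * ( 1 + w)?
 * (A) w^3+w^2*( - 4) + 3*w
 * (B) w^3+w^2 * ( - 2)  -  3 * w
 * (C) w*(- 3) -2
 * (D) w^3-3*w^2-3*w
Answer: B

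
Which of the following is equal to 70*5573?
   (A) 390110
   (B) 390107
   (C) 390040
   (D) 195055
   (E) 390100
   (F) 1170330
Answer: A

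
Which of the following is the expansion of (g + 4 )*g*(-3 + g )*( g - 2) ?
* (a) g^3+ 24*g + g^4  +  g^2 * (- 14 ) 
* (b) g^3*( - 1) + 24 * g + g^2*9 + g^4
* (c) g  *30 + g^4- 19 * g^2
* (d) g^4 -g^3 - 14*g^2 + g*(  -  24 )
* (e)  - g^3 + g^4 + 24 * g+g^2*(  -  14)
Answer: e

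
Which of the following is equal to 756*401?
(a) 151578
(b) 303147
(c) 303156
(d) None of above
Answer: c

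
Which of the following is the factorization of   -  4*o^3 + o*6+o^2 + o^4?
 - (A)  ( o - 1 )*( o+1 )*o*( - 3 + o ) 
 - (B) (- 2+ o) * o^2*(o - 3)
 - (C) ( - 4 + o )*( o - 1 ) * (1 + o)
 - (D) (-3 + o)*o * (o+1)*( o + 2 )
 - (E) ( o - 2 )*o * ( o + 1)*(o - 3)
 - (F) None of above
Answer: E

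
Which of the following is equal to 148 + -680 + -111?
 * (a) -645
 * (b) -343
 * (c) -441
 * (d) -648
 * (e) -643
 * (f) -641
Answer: e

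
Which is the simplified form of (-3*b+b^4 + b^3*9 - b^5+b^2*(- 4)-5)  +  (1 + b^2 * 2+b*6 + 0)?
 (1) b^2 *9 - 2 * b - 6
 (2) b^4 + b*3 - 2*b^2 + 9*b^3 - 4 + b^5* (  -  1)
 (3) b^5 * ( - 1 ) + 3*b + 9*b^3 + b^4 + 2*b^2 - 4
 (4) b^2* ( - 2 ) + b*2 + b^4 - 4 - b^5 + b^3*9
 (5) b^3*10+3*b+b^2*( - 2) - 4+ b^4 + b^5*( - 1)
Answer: 2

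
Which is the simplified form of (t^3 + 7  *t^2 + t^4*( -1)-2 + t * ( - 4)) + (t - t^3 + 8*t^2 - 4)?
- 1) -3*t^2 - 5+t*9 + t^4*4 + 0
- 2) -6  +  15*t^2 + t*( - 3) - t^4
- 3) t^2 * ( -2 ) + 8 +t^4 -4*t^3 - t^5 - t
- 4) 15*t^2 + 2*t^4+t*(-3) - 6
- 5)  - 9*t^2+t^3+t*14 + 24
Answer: 2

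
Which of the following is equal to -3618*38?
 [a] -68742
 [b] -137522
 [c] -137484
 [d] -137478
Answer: c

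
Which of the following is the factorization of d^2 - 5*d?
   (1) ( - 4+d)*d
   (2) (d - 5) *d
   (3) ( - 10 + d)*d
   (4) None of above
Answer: 2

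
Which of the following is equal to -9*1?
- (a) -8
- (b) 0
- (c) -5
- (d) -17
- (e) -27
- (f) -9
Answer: f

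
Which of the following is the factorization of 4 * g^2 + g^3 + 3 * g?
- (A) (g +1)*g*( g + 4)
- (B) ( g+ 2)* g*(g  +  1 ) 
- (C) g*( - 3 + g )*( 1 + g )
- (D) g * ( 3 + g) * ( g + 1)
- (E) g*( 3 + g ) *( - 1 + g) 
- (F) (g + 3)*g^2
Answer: D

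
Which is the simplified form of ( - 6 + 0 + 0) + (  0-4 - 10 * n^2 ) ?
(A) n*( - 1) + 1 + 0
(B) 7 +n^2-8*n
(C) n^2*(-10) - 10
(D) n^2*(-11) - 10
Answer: C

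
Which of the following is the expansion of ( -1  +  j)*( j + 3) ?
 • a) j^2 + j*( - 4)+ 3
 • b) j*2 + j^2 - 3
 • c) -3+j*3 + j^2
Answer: b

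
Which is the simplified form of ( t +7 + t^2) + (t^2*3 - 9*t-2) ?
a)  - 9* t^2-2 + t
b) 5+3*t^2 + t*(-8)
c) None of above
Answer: c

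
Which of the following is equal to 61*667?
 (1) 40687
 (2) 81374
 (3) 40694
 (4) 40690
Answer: 1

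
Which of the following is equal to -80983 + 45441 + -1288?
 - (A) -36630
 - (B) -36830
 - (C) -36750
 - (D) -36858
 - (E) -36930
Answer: B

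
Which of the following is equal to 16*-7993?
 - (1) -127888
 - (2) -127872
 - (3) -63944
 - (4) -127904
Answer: 1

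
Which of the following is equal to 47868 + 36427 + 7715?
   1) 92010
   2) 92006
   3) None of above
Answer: 1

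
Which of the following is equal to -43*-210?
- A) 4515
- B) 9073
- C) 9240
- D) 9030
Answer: D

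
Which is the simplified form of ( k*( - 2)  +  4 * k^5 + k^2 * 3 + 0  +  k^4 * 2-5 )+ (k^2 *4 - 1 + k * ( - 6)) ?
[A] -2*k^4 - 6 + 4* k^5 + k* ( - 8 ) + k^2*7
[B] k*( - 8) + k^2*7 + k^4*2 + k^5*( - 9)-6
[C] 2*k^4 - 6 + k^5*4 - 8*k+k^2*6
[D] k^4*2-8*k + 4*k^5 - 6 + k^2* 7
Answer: D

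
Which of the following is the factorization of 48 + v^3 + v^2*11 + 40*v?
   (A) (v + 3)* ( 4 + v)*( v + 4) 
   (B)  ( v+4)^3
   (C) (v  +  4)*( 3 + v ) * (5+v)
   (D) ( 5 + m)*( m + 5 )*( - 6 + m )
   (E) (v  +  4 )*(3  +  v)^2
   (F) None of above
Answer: A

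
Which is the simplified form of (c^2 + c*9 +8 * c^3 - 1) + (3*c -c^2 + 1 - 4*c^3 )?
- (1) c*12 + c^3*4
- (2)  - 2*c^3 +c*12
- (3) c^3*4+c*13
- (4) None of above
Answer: 1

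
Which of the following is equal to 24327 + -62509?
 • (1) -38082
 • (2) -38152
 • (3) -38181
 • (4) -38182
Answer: 4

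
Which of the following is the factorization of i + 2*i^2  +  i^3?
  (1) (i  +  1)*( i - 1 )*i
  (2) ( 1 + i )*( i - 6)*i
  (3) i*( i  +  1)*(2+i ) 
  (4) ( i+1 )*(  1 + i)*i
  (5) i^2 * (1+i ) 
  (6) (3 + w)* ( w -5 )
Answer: 4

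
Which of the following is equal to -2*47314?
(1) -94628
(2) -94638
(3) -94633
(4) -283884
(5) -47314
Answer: 1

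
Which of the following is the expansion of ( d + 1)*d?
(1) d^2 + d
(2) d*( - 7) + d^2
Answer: 1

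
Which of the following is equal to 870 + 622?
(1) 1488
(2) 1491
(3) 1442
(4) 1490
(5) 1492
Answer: 5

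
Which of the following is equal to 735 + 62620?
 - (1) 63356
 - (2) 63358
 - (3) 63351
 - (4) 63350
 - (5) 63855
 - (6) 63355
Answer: 6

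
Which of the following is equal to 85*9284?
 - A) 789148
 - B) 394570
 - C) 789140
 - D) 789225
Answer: C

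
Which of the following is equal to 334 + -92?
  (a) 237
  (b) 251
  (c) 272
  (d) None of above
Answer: d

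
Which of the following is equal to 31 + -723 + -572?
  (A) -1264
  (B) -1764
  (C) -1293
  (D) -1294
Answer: A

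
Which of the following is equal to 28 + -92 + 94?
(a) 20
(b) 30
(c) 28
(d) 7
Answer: b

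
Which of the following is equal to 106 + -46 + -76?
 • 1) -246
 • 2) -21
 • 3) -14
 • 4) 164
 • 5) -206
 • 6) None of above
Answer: 6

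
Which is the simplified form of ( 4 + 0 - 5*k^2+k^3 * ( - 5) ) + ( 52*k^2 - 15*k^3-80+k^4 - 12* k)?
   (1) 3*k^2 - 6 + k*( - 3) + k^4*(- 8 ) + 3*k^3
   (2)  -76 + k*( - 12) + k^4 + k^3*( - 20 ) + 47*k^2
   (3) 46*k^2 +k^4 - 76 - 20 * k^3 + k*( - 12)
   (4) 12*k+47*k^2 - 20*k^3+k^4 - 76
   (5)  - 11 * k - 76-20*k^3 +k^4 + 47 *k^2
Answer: 2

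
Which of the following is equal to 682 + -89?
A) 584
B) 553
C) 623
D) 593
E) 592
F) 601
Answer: D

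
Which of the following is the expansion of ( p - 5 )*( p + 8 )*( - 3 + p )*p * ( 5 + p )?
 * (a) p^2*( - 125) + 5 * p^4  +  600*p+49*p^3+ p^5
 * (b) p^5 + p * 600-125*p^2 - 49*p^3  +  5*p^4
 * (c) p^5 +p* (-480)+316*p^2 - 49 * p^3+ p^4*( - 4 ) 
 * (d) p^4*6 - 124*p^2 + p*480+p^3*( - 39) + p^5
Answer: b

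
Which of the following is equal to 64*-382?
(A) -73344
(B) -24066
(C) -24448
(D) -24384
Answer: C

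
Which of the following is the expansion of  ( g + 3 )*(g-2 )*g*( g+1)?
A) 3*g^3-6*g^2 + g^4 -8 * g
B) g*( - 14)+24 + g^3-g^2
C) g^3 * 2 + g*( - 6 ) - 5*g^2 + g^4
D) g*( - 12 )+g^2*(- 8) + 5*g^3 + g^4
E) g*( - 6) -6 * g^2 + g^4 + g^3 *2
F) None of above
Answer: C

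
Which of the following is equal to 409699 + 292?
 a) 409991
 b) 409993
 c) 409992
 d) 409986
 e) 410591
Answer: a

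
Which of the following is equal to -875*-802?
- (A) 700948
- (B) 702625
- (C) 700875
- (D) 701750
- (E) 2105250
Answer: D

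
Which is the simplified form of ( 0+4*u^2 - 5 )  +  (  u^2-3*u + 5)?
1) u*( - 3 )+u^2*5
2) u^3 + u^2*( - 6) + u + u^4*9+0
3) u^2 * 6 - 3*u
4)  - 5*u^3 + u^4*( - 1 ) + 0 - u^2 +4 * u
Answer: 1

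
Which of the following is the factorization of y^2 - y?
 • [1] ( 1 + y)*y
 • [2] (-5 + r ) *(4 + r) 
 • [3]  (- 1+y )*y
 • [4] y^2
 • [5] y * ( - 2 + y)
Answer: 3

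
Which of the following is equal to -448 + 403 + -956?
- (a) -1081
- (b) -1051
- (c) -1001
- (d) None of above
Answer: c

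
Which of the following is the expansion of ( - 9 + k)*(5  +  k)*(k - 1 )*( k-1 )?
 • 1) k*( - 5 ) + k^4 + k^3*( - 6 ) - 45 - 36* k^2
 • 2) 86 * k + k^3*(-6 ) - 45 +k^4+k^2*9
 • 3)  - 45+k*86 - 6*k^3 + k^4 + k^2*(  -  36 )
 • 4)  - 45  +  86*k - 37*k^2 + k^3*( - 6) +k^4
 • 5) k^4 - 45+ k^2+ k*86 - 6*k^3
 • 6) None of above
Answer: 3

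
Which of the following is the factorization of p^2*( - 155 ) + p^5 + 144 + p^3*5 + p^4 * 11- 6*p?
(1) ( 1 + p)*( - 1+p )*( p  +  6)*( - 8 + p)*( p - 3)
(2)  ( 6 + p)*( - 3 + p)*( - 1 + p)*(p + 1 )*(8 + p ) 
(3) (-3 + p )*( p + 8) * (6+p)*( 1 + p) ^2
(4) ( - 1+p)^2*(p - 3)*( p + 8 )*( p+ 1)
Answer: 2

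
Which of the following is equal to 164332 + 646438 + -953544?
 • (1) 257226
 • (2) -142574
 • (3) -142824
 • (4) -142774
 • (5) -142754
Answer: 4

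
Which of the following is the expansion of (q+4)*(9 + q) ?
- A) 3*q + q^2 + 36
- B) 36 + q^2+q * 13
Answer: B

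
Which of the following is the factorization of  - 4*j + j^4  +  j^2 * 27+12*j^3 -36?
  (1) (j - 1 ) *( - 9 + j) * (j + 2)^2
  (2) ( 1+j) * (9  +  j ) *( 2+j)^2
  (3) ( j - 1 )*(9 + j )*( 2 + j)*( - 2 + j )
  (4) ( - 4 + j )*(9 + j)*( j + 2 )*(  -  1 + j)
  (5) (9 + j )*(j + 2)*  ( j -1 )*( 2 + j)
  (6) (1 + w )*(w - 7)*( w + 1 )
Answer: 5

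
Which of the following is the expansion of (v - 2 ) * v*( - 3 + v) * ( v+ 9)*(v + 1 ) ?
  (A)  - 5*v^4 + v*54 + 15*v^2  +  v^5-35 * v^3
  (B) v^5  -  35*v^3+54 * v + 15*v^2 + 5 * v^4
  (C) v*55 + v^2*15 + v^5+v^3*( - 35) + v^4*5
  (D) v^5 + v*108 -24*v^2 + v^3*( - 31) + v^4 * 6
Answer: B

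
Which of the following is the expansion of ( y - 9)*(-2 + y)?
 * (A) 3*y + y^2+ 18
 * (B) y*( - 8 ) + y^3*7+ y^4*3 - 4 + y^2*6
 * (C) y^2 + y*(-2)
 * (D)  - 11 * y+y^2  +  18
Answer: D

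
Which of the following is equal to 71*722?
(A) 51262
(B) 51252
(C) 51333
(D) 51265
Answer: A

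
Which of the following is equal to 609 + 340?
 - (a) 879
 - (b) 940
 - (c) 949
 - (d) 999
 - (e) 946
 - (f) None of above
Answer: c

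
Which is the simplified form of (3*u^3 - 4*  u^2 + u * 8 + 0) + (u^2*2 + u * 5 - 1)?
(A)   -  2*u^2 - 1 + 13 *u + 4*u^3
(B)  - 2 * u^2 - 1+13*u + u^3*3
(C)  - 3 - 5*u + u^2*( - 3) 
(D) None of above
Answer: B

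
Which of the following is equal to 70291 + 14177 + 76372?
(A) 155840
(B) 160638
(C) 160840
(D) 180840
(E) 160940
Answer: C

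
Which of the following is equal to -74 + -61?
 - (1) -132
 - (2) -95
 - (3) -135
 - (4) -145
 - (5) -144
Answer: 3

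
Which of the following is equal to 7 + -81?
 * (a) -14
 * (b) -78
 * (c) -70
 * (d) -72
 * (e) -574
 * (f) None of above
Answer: f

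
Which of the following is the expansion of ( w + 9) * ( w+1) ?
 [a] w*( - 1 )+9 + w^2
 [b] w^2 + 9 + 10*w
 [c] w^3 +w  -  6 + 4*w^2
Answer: b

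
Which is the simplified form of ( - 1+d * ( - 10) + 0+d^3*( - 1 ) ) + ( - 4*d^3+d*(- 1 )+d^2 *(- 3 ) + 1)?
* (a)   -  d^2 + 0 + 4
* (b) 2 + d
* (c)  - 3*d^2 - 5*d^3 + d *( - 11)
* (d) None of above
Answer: c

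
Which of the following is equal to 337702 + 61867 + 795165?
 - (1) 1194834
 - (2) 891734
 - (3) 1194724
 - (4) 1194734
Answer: 4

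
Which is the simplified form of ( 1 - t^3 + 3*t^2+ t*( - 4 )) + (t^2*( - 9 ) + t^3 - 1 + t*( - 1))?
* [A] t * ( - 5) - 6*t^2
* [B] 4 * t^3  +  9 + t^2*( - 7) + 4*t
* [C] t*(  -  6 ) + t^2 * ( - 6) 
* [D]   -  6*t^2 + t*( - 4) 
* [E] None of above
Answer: A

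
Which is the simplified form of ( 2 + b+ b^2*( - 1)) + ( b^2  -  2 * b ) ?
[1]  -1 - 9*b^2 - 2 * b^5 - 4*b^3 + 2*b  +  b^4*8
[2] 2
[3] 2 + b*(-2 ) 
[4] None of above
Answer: 4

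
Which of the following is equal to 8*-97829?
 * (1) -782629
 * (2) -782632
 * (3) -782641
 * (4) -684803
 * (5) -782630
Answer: 2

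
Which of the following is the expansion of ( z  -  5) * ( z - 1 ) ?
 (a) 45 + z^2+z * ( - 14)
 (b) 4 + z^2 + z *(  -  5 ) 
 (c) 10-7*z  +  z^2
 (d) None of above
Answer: d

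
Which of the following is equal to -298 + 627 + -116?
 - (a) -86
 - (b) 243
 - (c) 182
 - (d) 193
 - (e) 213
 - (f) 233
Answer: e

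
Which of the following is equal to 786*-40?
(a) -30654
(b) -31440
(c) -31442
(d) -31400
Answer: b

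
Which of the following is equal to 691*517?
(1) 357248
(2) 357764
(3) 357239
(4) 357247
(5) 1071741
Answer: 4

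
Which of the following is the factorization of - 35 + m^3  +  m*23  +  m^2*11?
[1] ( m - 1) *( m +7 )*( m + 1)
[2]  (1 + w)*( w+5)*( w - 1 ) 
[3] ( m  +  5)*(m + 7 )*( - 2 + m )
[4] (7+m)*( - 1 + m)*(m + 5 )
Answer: 4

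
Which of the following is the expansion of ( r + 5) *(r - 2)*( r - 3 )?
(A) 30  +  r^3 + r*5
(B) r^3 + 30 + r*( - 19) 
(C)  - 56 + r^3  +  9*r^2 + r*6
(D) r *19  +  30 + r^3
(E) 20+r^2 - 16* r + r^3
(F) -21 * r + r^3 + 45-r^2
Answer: B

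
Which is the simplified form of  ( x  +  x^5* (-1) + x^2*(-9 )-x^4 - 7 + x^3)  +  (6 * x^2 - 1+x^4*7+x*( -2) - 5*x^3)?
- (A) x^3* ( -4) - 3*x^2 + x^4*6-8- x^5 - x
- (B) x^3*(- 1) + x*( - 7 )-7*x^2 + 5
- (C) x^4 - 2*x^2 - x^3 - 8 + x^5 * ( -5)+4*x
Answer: A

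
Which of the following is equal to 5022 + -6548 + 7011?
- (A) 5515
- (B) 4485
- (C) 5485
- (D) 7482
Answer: C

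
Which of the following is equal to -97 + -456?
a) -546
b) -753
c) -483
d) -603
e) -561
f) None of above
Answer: f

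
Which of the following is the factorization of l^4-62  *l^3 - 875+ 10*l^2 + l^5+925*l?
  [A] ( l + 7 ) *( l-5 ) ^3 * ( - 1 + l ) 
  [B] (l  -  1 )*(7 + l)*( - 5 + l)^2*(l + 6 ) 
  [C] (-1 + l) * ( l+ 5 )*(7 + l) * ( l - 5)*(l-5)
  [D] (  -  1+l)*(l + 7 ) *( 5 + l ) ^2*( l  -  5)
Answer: C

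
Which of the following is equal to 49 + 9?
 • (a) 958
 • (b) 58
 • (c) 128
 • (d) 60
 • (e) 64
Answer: b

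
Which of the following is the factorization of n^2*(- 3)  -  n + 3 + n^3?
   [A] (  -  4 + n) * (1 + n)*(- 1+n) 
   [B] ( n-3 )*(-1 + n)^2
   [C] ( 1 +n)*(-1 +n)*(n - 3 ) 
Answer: C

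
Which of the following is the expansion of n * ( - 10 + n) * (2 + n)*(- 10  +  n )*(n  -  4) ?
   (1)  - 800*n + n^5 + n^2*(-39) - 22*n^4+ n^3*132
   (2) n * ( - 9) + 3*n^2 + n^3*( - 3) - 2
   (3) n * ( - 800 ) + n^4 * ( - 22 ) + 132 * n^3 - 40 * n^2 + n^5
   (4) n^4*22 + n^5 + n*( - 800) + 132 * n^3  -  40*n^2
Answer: 3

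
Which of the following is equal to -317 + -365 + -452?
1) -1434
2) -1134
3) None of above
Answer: 2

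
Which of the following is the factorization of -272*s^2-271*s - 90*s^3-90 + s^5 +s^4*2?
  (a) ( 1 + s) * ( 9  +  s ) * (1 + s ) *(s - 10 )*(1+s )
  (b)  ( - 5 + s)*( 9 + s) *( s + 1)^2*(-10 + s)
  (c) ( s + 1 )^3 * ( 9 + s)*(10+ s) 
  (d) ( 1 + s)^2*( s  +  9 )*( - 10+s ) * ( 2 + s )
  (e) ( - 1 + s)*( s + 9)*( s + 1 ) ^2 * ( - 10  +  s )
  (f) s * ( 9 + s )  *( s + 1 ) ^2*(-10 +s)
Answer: a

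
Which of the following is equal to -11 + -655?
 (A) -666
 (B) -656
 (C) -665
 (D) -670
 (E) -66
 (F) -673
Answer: A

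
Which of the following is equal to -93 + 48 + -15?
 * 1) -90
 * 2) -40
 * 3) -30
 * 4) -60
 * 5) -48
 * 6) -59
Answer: 4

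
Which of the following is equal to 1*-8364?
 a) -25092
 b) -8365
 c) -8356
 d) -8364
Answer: d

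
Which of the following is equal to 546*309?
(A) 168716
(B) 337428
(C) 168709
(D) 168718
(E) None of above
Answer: E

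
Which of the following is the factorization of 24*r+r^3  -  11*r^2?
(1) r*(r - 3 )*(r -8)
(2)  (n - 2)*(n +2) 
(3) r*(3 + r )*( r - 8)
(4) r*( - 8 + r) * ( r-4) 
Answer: 1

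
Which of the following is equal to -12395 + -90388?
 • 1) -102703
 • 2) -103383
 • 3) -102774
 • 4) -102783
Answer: 4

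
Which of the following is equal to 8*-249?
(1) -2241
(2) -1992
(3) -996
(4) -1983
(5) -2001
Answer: 2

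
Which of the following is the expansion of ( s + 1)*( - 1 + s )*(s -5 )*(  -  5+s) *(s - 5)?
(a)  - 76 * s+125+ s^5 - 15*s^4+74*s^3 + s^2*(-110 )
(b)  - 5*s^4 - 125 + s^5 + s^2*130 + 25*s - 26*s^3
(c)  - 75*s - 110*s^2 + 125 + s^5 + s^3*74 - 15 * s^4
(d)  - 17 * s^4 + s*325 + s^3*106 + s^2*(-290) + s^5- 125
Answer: c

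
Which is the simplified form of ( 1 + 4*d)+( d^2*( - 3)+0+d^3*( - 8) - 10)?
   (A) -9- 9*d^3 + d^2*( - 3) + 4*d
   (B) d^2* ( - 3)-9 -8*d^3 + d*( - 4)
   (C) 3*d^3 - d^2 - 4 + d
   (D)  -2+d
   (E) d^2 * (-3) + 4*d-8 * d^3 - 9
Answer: E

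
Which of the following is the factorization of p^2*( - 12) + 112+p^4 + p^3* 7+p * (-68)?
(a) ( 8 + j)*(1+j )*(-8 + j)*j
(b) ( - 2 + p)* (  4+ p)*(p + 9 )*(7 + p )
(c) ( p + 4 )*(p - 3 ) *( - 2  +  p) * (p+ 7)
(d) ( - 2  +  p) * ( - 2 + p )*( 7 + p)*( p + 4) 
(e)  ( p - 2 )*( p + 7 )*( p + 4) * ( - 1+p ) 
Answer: d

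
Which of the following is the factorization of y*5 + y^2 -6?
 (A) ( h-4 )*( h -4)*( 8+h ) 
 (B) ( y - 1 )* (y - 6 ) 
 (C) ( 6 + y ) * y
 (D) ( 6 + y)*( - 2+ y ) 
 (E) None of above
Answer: E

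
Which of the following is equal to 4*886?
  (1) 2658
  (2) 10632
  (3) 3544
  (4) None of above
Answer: 3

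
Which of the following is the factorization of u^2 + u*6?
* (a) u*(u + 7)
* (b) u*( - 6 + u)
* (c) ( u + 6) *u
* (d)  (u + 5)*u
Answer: c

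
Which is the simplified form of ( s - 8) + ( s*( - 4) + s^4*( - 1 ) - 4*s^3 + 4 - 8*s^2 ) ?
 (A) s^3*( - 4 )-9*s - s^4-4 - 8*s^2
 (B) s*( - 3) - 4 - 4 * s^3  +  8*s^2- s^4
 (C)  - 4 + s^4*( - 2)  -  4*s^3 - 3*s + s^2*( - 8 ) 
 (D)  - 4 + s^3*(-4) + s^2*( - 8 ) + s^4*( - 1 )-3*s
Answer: D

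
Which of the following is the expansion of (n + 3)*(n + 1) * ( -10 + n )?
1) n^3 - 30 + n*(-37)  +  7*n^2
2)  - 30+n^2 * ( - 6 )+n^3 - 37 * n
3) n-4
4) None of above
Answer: 2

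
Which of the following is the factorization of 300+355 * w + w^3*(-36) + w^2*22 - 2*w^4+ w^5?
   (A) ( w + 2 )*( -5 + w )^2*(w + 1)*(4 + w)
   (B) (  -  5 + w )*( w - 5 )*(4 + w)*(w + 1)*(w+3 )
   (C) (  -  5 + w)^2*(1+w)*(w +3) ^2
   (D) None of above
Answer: B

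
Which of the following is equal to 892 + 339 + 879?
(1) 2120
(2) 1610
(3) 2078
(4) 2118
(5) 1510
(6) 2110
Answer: 6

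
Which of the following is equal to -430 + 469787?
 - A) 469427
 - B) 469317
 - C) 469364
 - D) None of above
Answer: D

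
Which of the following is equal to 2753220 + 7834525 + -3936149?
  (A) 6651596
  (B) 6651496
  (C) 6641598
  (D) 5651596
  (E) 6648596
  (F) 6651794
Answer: A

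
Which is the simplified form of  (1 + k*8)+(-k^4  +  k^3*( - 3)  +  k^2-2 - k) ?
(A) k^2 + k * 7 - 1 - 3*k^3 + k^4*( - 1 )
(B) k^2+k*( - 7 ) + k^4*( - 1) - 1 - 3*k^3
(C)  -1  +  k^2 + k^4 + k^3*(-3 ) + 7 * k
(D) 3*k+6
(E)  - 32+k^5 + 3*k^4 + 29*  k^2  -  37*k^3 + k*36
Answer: A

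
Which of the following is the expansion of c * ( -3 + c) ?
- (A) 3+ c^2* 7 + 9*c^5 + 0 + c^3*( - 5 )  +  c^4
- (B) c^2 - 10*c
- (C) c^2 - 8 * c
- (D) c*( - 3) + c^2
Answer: D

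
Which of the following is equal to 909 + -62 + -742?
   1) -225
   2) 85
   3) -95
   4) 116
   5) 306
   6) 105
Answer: 6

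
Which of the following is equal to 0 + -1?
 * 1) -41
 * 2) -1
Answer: 2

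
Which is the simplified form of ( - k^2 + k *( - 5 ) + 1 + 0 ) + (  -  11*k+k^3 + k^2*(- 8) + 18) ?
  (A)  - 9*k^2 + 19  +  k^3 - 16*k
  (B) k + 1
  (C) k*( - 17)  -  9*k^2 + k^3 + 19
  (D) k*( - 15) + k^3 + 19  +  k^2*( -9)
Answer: A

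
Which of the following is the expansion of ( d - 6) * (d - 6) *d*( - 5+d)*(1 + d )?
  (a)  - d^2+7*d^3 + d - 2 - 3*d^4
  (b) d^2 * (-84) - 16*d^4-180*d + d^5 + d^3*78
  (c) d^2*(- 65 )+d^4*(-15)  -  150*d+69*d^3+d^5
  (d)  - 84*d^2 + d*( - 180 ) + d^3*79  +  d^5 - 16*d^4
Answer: d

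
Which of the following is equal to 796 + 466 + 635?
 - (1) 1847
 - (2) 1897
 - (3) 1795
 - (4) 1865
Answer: 2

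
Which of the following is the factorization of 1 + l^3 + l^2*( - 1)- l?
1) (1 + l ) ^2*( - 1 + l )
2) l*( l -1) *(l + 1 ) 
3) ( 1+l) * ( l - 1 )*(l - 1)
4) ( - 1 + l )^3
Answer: 3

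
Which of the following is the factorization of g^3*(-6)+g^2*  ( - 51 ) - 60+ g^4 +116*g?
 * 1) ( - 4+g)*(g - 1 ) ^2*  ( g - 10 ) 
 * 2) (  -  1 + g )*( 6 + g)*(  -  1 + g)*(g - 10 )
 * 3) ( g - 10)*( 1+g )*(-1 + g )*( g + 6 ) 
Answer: 2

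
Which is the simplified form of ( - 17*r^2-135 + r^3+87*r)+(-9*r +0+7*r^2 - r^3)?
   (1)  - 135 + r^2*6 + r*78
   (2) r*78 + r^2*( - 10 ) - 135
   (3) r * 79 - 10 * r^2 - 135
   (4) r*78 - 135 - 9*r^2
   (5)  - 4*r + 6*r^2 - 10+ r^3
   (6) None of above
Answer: 2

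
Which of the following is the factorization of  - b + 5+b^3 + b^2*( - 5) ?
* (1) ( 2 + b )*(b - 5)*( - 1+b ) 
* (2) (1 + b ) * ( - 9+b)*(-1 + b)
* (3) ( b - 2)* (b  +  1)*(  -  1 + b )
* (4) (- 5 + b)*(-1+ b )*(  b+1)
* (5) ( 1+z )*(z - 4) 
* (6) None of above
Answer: 4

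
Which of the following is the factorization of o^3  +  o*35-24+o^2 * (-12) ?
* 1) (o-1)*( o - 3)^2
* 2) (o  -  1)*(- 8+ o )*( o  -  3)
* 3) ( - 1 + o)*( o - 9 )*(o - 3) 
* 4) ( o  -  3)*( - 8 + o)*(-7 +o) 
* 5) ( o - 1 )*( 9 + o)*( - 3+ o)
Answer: 2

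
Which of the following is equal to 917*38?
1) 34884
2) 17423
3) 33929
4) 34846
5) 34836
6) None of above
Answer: 4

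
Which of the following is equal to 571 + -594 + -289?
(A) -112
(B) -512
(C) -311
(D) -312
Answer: D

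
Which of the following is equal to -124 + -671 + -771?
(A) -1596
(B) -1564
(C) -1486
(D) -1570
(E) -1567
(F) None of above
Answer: F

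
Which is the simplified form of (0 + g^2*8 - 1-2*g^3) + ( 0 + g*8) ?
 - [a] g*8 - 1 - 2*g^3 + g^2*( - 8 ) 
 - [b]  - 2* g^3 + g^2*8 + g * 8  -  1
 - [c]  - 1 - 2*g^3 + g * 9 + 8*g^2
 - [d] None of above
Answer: b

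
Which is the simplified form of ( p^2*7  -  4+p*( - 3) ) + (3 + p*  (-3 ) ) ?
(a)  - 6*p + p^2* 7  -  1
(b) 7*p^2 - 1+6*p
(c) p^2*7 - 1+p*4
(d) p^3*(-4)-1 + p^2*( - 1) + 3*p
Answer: a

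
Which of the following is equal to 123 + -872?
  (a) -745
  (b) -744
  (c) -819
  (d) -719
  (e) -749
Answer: e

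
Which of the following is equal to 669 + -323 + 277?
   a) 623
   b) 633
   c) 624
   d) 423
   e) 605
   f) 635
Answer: a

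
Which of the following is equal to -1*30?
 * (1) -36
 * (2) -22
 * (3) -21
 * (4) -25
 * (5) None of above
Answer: 5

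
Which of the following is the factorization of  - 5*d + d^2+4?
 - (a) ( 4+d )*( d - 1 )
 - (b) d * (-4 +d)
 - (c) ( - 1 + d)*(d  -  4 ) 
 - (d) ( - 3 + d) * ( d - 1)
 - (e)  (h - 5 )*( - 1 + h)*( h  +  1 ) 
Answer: c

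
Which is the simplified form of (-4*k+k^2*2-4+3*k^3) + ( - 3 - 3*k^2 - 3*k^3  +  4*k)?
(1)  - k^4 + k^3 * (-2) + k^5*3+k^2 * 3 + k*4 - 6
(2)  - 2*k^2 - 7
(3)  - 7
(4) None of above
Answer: 4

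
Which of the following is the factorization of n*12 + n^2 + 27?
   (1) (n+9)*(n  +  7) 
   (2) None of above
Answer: 2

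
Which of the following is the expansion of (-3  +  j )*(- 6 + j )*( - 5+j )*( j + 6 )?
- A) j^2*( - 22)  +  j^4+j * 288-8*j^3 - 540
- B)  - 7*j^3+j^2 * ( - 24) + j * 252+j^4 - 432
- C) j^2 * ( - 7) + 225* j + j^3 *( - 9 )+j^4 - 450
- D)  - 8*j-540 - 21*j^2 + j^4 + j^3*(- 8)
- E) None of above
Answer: E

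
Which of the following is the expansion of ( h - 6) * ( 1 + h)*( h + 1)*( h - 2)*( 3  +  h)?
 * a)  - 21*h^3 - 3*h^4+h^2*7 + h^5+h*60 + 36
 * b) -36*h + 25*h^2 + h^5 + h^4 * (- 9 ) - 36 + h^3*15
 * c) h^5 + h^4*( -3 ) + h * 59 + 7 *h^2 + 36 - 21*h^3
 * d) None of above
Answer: a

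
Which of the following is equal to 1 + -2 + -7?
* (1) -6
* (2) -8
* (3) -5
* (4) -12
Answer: 2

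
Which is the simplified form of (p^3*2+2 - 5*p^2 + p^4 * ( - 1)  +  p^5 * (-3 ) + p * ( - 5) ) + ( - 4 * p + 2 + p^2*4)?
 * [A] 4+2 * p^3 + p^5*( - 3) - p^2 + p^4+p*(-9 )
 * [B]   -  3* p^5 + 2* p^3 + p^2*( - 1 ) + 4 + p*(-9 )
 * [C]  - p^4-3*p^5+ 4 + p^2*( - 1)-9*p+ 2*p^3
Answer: C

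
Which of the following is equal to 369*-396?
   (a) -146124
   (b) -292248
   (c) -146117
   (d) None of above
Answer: a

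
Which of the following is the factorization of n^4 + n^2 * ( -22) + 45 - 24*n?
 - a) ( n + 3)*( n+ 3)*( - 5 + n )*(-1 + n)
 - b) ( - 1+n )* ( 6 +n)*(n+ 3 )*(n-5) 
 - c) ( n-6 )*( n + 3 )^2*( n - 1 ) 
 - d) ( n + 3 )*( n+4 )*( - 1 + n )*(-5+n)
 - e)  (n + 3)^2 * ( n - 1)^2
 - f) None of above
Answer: a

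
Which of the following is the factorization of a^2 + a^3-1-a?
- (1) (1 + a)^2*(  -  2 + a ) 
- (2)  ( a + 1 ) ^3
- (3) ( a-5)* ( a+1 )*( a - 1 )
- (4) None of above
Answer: 4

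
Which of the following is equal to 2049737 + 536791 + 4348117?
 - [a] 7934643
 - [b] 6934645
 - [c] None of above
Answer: b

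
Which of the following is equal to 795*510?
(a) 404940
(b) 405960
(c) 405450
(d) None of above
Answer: c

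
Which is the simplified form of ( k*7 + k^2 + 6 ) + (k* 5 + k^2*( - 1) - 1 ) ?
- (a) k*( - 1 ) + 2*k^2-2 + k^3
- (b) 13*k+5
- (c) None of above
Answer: c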